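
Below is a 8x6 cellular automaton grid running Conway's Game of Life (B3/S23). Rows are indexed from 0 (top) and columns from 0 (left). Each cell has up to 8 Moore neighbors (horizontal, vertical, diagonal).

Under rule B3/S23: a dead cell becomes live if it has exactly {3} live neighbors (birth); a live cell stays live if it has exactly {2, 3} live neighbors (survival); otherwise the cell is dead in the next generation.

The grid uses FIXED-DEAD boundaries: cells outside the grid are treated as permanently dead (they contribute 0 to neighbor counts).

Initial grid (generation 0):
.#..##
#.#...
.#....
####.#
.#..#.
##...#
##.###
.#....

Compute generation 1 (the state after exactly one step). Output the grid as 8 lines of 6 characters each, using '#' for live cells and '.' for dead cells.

Answer: .#....
#.#...
...#..
#..##.
...###
...#.#
....##
###.#.

Derivation:
Simulating step by step:
Generation 0 (given above): 22 live cells
Generation 1: 18 live cells
(generation 1 grid is the final answer)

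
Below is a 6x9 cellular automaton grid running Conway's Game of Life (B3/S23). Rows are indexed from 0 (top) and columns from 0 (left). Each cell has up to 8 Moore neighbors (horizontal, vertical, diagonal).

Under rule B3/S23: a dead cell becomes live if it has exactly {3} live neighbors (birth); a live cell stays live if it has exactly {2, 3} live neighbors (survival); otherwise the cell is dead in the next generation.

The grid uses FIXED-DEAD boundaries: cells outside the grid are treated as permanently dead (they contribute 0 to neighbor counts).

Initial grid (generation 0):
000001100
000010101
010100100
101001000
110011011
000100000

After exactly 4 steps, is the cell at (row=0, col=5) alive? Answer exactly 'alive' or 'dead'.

Simulating step by step:
Generation 0 (given above): 18 live cells
Generation 1: 24 live cells
000001110
000010100
011110110
101101010
111111100
000010000
Generation 2: 14 live cells
000001110
001010000
010000010
100000010
100000100
011010000
Generation 3: 11 live cells
000001100
000001010
010000000
110000110
100000000
010000000
Generation 4: 9 live cells
000001100
000001000
110000010
110000000
100000000
000000000

Cell (0,5) at generation 4: 1 -> alive

Answer: alive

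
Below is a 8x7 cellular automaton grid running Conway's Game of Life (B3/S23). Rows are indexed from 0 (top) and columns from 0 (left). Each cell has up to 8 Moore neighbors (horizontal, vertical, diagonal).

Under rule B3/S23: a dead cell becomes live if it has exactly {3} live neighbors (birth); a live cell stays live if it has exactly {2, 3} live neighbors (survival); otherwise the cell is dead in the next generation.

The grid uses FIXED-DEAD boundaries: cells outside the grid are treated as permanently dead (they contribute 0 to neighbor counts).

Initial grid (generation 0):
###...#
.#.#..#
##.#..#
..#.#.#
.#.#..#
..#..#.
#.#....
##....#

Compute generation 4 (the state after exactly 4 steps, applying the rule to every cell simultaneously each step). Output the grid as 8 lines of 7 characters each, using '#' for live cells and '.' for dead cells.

Simulating step by step:
Generation 0 (given above): 24 live cells
Generation 1: 24 live cells
###....
...#.##
##.##.#
#...#.#
.#.##.#
..##...
#.#....
##.....
Generation 2: 20 live cells
.##....
...#.##
####..#
#.....#
.#..#..
....#..
#.##...
##.....
Generation 3: 25 live cells
..#....
#..####
#####.#
#..#.#.
.....#.
.##.#..
#.##...
###....
Generation 4: 22 live cells
(generation 4 grid is the final answer)

Answer: ...###.
#.....#
#.....#
#..#.##
.###.#.
.##.#..
#......
#.##...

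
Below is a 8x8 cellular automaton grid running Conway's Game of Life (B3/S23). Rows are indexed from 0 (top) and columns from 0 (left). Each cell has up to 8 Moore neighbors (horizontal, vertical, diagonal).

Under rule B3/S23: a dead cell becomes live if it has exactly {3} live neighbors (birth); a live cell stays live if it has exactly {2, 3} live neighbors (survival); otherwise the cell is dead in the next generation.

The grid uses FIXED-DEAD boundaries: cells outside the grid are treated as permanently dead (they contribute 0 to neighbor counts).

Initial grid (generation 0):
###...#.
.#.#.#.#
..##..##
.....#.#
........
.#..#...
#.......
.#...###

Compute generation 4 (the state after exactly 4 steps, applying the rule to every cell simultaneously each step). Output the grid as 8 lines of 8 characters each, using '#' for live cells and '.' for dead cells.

Simulating step by step:
Generation 0 (given above): 21 live cells
Generation 1: 19 live cells
###...#.
#..###.#
..##.#.#
.......#
........
........
##...##.
......#.
Generation 2: 19 live cells
#######.
#....#.#
..##.#.#
......#.
........
........
.....##.
.....##.
Generation 3: 17 live cells
#######.
#......#
....##.#
......#.
........
........
.....##.
.....##.
Generation 4: 18 live cells
(generation 4 grid is the final answer)

Answer: #######.
#.#....#
.....#.#
.....##.
........
........
.....##.
.....##.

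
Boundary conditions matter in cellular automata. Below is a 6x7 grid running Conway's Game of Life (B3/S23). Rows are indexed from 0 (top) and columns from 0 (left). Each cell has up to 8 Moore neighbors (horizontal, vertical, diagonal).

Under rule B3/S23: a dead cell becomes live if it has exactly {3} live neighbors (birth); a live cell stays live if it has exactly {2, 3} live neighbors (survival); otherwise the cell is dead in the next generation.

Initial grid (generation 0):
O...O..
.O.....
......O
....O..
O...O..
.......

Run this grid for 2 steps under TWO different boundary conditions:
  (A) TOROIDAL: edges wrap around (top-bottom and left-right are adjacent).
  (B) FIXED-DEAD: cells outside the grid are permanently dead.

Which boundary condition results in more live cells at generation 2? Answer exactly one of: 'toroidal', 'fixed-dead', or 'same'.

Answer: same

Derivation:
Under TOROIDAL boundary, generation 2:
.......
.......
.......
.......
.......
.......
Population = 0

Under FIXED-DEAD boundary, generation 2:
.......
.......
.......
.......
.......
.......
Population = 0

Comparison: toroidal=0, fixed-dead=0 -> same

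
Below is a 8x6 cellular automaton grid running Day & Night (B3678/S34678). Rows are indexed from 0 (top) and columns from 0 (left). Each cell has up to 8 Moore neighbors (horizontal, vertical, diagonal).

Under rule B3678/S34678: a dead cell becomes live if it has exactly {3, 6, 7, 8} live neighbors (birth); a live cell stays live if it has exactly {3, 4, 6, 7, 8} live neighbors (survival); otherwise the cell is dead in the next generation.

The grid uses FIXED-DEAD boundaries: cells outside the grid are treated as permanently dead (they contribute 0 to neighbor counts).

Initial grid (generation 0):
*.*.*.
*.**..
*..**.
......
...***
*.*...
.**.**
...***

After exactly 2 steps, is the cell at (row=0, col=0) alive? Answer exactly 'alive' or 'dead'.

Simulating step by step:
Generation 0 (given above): 21 live cells
Generation 1: 14 live cells
......
..*...
.***..
.....*
......
..*...
.**.**
..****
Generation 2: 17 live cells
......
.***..
..*...
..*...
......
.*.*..
.*****
.*****

Cell (0,0) at generation 2: 0 -> dead

Answer: dead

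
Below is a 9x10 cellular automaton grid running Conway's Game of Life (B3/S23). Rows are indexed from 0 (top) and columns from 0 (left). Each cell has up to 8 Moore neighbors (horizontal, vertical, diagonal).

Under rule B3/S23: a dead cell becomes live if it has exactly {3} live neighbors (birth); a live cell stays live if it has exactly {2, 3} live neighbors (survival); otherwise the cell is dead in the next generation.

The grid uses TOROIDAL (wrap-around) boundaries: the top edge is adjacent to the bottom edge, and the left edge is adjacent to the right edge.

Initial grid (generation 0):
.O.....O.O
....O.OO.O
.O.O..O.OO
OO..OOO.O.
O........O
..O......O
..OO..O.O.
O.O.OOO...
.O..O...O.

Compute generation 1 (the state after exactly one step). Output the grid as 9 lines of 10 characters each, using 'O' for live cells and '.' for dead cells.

Answer: .....OOO.O
..O..OO..O
.OOO......
.OO.OOO.O.
.....O..O.
OOOO....OO
..O.O.OO.O
..O.O.O..O
.OOOO.OOOO

Derivation:
Simulating step by step:
Generation 0 (given above): 34 live cells
Generation 1: 42 live cells
(generation 1 grid is the final answer)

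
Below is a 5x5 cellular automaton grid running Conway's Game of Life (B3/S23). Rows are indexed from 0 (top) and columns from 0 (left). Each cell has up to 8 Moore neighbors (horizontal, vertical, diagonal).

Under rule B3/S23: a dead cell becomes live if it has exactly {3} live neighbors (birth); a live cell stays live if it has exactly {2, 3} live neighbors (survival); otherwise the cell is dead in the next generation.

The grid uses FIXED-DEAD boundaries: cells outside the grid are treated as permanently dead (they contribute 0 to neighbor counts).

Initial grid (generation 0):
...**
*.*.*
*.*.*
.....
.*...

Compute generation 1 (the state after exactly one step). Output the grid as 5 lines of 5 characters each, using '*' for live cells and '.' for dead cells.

Answer: ...**
..*.*
.....
.*...
.....

Derivation:
Simulating step by step:
Generation 0 (given above): 9 live cells
Generation 1: 5 live cells
(generation 1 grid is the final answer)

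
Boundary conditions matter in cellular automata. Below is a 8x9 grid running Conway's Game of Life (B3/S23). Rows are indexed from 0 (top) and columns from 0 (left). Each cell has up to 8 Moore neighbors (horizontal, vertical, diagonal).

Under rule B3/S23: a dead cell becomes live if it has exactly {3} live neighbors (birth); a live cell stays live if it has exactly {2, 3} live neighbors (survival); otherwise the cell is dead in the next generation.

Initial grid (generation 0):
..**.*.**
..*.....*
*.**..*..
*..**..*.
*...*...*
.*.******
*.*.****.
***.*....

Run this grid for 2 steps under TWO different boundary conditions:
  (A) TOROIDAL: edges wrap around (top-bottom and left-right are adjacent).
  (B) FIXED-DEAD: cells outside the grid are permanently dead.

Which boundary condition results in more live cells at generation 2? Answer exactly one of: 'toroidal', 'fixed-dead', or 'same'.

Answer: fixed-dead

Derivation:
Under TOROIDAL boundary, generation 2:
.....*.*.
**..*.*..
*...*..*.
*.*.***..
*........
.**......
.*.......
........*
Population = 19

Under FIXED-DEAD boundary, generation 2:
...*...**
..*.***.*
.*..*..**
*.*.*****
.......**
..*....**
*.**...*.
.*.......
Population = 29

Comparison: toroidal=19, fixed-dead=29 -> fixed-dead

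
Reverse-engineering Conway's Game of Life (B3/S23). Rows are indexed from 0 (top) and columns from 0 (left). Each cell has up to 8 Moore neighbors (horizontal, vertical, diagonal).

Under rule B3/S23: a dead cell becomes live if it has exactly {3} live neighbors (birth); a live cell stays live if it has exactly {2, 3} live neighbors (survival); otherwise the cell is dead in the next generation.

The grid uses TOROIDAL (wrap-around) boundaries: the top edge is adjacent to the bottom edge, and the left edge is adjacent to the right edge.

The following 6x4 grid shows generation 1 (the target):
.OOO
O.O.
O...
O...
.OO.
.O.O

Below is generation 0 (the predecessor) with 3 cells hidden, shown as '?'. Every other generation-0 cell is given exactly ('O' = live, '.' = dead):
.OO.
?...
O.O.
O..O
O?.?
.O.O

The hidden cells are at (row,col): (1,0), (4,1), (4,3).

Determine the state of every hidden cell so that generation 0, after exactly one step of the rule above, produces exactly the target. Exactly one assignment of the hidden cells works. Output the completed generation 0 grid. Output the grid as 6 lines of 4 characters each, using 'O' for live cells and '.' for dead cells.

Hidden generation-0 cells (in order): (1,0), (4,1), (4,3).
A hidden cell only influences target cells in its own 3x3 neighborhood. Try each of the 2^3 = 8 assignments, step the completed generation 0 forward once under B3/S23, and compare with the target:
  (1,0)=. (4,1)=. (4,3)=. -> step gives (0,0)='O' but target has '.' -> reject
  (1,0)=. (4,1)=. (4,3)=O -> step gives (0,0)='O' but target has '.' -> reject
  (1,0)=. (4,1)=O (4,3)=. -> step gives (0,0)='O' but target has '.' -> reject
  (1,0)=. (4,1)=O (4,3)=O -> step gives (0,0)='O' but target has '.' -> reject
  (1,0)=O (4,1)=. (4,3)=. -> step reproduces the target at every cell -> ACCEPT
  (1,0)=O (4,1)=. (4,3)=O -> step gives (3,0)='.' but target has 'O' -> reject
  (1,0)=O (4,1)=O (4,3)=. -> step gives (3,0)='.' but target has 'O' -> reject
  (1,0)=O (4,1)=O (4,3)=O -> step gives (3,0)='.' but target has 'O' -> reject
Unique solution: (1,0)=live, (4,1)=dead, (4,3)=dead.
Check: live-neighbor counts of every cell in the completed generation 0:
4333
2534
3415
3424
4334
4342
Applying B3/S23 to generation 0 with these counts gives:
.OOO
O.O.
O...
O...
.OO.
.O.O
which matches the target exactly.

Answer: .OO.
O...
O.O.
O..O
O...
.O.O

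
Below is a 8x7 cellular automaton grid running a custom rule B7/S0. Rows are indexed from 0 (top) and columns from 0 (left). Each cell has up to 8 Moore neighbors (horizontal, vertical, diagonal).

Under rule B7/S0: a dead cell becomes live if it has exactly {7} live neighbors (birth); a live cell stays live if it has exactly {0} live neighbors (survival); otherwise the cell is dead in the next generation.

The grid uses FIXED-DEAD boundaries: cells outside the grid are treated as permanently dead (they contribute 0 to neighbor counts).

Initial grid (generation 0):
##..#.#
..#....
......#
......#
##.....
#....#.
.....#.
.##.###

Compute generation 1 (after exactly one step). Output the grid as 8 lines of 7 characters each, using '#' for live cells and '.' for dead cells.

Simulating step by step:
Generation 0 (given above): 17 live cells
Generation 1: 2 live cells
(generation 1 grid is the final answer)

Answer: ....#.#
.......
.......
.......
.......
.......
.......
.......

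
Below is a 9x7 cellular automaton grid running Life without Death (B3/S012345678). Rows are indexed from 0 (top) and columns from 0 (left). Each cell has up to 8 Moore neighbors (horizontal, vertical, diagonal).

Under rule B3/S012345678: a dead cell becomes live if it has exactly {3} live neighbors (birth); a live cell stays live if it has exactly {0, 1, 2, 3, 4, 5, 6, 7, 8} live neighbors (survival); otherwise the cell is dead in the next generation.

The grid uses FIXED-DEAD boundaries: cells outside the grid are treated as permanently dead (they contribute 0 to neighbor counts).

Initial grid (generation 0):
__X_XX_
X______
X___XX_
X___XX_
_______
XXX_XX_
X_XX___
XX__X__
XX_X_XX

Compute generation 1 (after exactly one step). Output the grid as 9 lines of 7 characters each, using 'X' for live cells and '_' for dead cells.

Answer: __X_XX_
XX_X___
XX__XX_
X___XX_
X__X___
XXX_XX_
X_XX_X_
XX__XX_
XXXXXXX

Derivation:
Simulating step by step:
Generation 0 (given above): 26 live cells
Generation 1: 35 live cells
(generation 1 grid is the final answer)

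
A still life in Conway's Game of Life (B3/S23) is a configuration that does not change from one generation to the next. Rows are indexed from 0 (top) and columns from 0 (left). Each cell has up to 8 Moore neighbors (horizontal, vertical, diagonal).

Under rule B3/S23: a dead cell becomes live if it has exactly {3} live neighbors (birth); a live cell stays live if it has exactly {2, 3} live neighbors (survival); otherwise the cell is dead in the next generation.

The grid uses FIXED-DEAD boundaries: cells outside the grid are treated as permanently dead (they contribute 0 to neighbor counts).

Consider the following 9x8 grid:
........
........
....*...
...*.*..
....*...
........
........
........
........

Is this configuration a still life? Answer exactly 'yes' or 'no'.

Answer: yes

Derivation:
Compute generation 1 and compare to generation 0 (given above):
Generation 1:
........
........
....*...
...*.*..
....*...
........
........
........
........
The grids are IDENTICAL -> still life.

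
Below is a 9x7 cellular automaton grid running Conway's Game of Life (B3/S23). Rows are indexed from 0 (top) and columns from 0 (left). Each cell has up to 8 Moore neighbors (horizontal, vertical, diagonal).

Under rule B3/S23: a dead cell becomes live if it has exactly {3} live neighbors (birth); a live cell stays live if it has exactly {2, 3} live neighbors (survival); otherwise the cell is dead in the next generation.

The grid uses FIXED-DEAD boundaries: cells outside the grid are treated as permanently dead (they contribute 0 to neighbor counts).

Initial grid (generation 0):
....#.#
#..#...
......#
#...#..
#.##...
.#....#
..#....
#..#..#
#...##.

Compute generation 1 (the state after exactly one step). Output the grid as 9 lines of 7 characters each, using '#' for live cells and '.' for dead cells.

Answer: .......
.....#.
.......
.#.#...
#.##...
.#.#...
.##....
.#.###.
....##.

Derivation:
Simulating step by step:
Generation 0 (given above): 19 live cells
Generation 1: 16 live cells
(generation 1 grid is the final answer)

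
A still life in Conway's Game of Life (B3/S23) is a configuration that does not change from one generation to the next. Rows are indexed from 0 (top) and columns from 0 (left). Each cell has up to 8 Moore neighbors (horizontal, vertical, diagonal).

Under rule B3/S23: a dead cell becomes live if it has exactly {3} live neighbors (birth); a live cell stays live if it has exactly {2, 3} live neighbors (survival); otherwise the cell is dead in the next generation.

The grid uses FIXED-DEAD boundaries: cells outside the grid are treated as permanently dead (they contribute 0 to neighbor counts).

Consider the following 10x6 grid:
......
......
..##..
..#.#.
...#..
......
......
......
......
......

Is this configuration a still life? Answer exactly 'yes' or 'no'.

Compute generation 1 and compare to generation 0 (given above):
Generation 1:
......
......
..##..
..#.#.
...#..
......
......
......
......
......
The grids are IDENTICAL -> still life.

Answer: yes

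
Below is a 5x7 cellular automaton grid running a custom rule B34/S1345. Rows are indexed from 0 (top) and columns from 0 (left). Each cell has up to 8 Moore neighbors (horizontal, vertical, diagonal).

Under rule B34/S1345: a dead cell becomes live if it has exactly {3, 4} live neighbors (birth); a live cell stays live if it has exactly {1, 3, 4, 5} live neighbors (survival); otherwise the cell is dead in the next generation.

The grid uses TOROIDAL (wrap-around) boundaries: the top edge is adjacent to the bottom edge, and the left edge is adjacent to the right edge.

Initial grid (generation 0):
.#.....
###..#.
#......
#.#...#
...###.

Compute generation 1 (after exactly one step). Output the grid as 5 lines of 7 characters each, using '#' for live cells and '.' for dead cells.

Simulating step by step:
Generation 0 (given above): 12 live cells
Generation 1: 22 live cells
(generation 1 grid is the final answer)

Answer: #######
##....#
#.#....
.######
###...#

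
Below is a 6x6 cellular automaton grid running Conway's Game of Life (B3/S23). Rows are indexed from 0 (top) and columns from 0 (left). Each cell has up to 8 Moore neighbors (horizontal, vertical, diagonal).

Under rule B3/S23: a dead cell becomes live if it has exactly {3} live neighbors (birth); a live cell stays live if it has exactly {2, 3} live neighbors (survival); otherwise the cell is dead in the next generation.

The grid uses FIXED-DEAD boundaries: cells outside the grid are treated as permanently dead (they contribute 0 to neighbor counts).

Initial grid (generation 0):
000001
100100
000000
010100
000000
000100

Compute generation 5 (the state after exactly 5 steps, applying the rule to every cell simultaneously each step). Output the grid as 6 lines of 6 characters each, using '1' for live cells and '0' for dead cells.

Answer: 000000
000000
000000
000000
000000
000000

Derivation:
Simulating step by step:
Generation 0 (given above): 6 live cells
Generation 1: 2 live cells
000000
000000
001000
000000
001000
000000
Generation 2: 0 live cells
000000
000000
000000
000000
000000
000000
Generation 3: 0 live cells
000000
000000
000000
000000
000000
000000
Generation 4: 0 live cells
000000
000000
000000
000000
000000
000000
Generation 5: 0 live cells
(generation 5 grid is the final answer)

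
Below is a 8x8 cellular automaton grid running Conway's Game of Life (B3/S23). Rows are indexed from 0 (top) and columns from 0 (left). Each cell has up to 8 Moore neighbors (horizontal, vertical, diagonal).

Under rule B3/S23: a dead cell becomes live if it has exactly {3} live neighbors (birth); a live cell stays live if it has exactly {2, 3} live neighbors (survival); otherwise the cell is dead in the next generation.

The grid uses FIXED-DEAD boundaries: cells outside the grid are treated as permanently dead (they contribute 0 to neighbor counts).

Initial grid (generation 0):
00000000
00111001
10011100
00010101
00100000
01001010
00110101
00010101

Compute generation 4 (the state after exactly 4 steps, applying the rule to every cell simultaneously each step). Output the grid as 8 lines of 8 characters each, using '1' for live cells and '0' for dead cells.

Answer: 00000000
00101000
01000000
00001000
00000000
10000000
10001100
00101000

Derivation:
Simulating step by step:
Generation 0 (given above): 22 live cells
Generation 1: 23 live cells
00010000
00100100
00000100
00110110
00111110
01001110
00110101
00110000
Generation 2: 14 live cells
00000000
00001000
00110100
00100000
01000001
01000001
01000100
00111000
Generation 3: 20 live cells
00000000
00011000
00111000
01110000
01100000
11100010
01011000
00111000
Generation 4: 10 live cells
(generation 4 grid is the final answer)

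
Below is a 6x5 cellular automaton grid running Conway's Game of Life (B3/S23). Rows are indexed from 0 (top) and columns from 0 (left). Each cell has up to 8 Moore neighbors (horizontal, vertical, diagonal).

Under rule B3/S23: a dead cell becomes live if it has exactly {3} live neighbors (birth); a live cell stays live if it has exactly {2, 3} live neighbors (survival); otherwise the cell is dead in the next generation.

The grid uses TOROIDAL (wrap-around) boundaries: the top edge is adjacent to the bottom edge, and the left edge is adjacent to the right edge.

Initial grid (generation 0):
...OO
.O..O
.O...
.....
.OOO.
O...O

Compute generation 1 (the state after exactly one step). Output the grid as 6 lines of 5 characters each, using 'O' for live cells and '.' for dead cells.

Answer: ...O.
..OOO
O....
.O...
OOOOO
OO...

Derivation:
Simulating step by step:
Generation 0 (given above): 10 live cells
Generation 1: 13 live cells
(generation 1 grid is the final answer)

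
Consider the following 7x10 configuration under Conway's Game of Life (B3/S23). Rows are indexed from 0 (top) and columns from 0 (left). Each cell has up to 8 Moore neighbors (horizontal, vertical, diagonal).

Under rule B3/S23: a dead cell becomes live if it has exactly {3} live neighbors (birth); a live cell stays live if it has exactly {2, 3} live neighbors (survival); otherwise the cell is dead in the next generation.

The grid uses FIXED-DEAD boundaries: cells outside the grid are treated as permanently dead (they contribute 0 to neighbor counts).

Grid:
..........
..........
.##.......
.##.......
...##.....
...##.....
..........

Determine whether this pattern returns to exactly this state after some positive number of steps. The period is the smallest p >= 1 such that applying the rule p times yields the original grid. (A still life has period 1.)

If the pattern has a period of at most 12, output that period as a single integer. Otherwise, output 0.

Answer: 2

Derivation:
Simulating and comparing each generation to the original:
Gen 0 (original, given above): 8 live cells
Gen 1: 6 live cells, differs from original
Gen 2: 8 live cells, MATCHES original -> period = 2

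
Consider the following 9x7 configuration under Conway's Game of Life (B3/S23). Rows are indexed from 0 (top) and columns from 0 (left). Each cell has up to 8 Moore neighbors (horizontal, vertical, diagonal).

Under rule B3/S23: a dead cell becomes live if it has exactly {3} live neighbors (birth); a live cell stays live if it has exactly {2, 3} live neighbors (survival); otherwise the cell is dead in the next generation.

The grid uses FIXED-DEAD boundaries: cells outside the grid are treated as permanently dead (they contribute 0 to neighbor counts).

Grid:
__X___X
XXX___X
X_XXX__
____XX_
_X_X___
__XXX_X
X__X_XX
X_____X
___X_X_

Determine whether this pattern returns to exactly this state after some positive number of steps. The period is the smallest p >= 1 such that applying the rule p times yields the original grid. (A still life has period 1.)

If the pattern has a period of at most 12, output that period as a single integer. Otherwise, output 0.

Answer: 0

Derivation:
Simulating and comparing each generation to the original:
Gen 0 (original, given above): 26 live cells
Gen 1: 15 live cells, differs from original
Gen 2: 11 live cells, differs from original
Gen 3: 8 live cells, differs from original
Gen 4: 6 live cells, differs from original
Gen 5: 6 live cells, differs from original
Gen 6: 6 live cells, differs from original
Gen 7: 6 live cells, differs from original
Gen 8: 6 live cells, differs from original
Gen 9: 6 live cells, differs from original
Gen 10: 6 live cells, differs from original
Gen 11: 6 live cells, differs from original
Gen 12: 6 live cells, differs from original
No period found within 12 steps.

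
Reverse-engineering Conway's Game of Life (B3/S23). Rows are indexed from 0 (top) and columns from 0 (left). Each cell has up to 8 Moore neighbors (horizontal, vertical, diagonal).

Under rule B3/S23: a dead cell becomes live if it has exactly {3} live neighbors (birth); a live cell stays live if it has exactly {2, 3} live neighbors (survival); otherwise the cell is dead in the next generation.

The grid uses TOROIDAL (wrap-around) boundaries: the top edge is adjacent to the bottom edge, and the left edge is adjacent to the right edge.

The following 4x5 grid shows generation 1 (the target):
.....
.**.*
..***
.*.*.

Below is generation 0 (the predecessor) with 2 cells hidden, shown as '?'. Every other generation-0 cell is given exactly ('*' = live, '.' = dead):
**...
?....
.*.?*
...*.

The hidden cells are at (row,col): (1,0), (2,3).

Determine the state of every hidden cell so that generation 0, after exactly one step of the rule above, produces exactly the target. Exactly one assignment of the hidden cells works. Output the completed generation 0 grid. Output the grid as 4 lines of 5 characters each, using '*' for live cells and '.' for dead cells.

Answer: **...
.....
.*.**
...*.

Derivation:
Hidden generation-0 cells (in order): (1,0), (2,3).
A hidden cell only influences target cells in its own 3x3 neighborhood. Try each of the 2^2 = 4 assignments, step the completed generation 0 forward once under B3/S23, and compare with the target:
  (1,0)=. (2,3)=. -> step gives (1,2)='.' but target has '*' -> reject
  (1,0)=. (2,3)=* -> step reproduces the target at every cell -> ACCEPT
  (1,0)=* (2,3)=. -> step gives (0,0)='*' but target has '.' -> reject
  (1,0)=* (2,3)=* -> step gives (0,0)='*' but target has '.' -> reject
Unique solution: (1,0)=dead, (2,3)=live.
Check: live-neighbor counts of every cell in the completed generation 0:
11212
43323
20322
43424
Applying B3/S23 to generation 0 with these counts gives:
.....
.**.*
..***
.*.*.
which matches the target exactly.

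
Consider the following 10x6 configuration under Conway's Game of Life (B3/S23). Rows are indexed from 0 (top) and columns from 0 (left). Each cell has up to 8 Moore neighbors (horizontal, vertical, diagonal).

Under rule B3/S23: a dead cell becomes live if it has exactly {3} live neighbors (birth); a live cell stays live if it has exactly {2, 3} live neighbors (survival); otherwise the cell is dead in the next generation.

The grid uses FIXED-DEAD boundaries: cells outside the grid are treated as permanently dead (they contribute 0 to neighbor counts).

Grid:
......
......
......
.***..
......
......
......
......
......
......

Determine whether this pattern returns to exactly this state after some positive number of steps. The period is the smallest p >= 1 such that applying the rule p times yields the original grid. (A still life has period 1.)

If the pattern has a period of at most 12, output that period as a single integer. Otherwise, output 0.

Simulating and comparing each generation to the original:
Gen 0 (original, given above): 3 live cells
Gen 1: 3 live cells, differs from original
Gen 2: 3 live cells, MATCHES original -> period = 2

Answer: 2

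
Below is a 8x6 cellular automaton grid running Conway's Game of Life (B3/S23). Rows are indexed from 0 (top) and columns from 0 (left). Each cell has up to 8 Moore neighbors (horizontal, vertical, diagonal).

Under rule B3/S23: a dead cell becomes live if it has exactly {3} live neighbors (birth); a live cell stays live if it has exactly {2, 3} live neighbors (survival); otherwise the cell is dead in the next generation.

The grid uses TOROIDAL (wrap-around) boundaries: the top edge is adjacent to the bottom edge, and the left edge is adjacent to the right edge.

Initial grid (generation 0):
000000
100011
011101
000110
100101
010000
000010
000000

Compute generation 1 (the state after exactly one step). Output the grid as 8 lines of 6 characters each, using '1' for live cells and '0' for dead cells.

Simulating step by step:
Generation 0 (given above): 14 live cells
Generation 1: 17 live cells
(generation 1 grid is the final answer)

Answer: 000001
111111
011000
010000
101101
100011
000000
000000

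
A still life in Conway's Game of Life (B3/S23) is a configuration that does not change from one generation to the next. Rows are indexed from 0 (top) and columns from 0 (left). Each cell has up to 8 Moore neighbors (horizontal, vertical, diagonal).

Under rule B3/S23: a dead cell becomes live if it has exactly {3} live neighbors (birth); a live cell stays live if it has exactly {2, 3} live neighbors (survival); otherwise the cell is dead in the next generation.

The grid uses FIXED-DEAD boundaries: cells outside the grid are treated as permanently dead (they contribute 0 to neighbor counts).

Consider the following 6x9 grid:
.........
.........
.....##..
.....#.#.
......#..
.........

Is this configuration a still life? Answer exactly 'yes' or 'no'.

Answer: yes

Derivation:
Compute generation 1 and compare to generation 0 (given above):
Generation 1:
.........
.........
.....##..
.....#.#.
......#..
.........
The grids are IDENTICAL -> still life.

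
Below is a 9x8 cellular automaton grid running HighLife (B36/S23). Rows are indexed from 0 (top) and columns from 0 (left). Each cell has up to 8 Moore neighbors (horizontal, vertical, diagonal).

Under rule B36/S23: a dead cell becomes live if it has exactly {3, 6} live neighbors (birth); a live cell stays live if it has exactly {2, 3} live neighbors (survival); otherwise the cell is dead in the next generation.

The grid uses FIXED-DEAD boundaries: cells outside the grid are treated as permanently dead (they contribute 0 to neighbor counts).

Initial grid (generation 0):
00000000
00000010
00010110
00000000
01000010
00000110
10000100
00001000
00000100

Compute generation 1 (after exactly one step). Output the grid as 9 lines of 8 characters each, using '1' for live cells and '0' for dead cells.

Answer: 00000000
00000110
00000110
00000110
00000110
00000110
00001110
00001100
00000000

Derivation:
Simulating step by step:
Generation 0 (given above): 12 live cells
Generation 1: 15 live cells
(generation 1 grid is the final answer)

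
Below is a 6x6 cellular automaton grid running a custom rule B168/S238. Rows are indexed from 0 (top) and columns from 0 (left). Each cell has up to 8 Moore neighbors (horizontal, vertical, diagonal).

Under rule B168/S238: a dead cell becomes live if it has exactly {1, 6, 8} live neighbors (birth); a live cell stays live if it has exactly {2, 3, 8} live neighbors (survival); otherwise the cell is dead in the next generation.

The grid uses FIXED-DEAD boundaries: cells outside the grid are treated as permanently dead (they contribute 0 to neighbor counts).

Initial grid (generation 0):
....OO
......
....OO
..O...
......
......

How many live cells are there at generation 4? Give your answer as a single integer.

Simulating step by step:
Generation 0 (given above): 5 live cells
Generation 1: 7 live cells
...O..
......
.OO...
.O....
.OOO..
......
Generation 2: 14 live cells
..O.O.
O...O.
.OOO..
..O.O.
.OO.O.
O...O.
Generation 3: 9 live cells
O.....
....O.
.OO...
...OO.
.OO.O.
......
Generation 4: 14 live cells
.O.OOO
.....O
O.O...
....O.
O.O.O.
O...OO
Population at generation 4: 14

Answer: 14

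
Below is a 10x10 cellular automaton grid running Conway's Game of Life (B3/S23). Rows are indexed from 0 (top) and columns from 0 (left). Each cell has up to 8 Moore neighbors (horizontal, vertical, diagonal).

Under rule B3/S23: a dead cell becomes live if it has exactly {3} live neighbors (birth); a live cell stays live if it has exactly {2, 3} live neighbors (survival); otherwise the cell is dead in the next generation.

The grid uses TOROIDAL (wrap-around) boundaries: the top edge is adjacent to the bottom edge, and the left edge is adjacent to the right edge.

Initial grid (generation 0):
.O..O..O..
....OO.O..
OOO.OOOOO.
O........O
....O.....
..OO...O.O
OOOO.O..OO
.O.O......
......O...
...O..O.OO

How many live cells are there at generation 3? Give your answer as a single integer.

Simulating step by step:
Generation 0 (given above): 35 live cells
Generation 1: 34 live cells
...OO..O..
O.O.......
OO.OO..OO.
O..OO.OOOO
O..O....OO
.........O
........OO
.O.OO....O
..O....O..
.....OO.O.
Generation 2: 35 live cells
...OOOOO..
O.O....OOO
....OOO...
.....OO...
...OO.....
..........
........OO
O.OO.....O
..OOOOOOO.
...OOOO.O.
Generation 3: 21 live cells
..O.......
........OO
....O...OO
...O..O...
....OO....
..........
O.......OO
OOO..OO...
.O......O.
........O.
Population at generation 3: 21

Answer: 21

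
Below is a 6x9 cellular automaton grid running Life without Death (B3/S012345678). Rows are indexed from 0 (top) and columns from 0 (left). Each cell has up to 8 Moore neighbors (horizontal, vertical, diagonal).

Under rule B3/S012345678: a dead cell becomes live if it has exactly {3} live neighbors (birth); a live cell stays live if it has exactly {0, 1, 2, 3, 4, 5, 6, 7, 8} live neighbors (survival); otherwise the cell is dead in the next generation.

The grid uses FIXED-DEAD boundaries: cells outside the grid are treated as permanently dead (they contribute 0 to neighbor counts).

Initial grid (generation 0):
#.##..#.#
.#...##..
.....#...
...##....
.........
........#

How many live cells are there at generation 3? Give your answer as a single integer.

Answer: 26

Derivation:
Simulating step by step:
Generation 0 (given above): 12 live cells
Generation 1: 19 live cells
####.####
.##.####.
.....##..
...##....
.........
........#
Generation 2: 24 live cells
####.####
###.#####
..#..###.
...###...
.........
........#
Generation 3: 26 live cells
####.####
###.#####
..#..####
...###...
....#....
........#
Population at generation 3: 26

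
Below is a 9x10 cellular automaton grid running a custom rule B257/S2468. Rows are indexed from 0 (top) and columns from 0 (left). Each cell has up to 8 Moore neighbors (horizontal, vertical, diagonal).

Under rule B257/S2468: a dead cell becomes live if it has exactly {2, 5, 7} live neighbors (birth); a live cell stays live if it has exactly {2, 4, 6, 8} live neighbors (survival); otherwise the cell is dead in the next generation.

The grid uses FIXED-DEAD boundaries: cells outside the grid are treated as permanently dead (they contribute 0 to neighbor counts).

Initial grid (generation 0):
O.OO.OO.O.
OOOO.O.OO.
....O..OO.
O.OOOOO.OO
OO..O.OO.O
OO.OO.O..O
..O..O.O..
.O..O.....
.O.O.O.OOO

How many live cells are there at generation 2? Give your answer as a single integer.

Answer: 40

Derivation:
Simulating step by step:
Generation 0 (given above): 47 live cells
Generation 1: 38 live cells
OOO..O..OO
OOOOO.O.O.
.OO..OO...
O.OOO.O...
O.O..OOOO.
.O...OO...
........O.
OO.......O
O.....O.O.
Generation 2: 40 live cells
..O..OO.OO
O.OO.O..O.
.OOOO.....
O.OO...OO.
OO.....O..
OOO.O.OO.O
..O..OOO.O
OO.......O
O......O.O
Population at generation 2: 40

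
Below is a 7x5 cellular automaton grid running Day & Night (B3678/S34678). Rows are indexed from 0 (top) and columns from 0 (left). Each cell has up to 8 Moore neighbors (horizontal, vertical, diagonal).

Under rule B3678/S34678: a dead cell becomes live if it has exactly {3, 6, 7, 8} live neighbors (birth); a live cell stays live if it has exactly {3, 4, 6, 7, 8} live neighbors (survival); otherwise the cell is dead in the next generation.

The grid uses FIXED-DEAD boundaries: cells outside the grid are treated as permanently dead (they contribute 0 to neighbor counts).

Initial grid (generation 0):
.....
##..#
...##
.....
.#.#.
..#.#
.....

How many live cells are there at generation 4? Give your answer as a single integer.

Simulating step by step:
Generation 0 (given above): 9 live cells
Generation 1: 6 live cells
.....
...#.
.....
..###
..#..
...#.
.....
Generation 2: 5 live cells
.....
.....
..#.#
...#.
..#.#
.....
.....
Generation 3: 5 live cells
.....
.....
...#.
..###
...#.
.....
.....
Generation 4: 9 live cells
.....
.....
..###
..###
..###
.....
.....
Population at generation 4: 9

Answer: 9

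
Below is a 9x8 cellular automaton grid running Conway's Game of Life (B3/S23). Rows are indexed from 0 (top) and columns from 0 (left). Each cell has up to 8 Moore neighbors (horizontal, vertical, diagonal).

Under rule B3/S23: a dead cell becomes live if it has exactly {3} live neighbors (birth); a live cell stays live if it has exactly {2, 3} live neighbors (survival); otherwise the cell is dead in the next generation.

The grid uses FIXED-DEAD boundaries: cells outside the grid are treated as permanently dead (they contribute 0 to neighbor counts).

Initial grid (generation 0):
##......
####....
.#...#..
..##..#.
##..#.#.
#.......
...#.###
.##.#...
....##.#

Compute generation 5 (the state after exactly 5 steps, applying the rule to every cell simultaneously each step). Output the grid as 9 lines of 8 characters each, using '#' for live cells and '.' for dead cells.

Simulating step by step:
Generation 0 (given above): 26 live cells
Generation 1: 28 live cells
#.......
........
#...#...
#.###.#.
####.#..
##..#..#
.######.
..#....#
...###..
Generation 2: 14 live cells
........
........
.#..##..
#.......
.....##.
........
#...####
.#......
...##...
Generation 3: 8 live cells
........
........
........
....#.#.
........
....#..#
.....##.
...#..#.
........
Generation 4: 9 live cells
........
........
........
........
.....#..
.....##.
....####
.....##.
........
Generation 5: 7 live cells
(generation 5 grid is the final answer)

Answer: ........
........
........
........
.....##.
.......#
....#..#
....#..#
........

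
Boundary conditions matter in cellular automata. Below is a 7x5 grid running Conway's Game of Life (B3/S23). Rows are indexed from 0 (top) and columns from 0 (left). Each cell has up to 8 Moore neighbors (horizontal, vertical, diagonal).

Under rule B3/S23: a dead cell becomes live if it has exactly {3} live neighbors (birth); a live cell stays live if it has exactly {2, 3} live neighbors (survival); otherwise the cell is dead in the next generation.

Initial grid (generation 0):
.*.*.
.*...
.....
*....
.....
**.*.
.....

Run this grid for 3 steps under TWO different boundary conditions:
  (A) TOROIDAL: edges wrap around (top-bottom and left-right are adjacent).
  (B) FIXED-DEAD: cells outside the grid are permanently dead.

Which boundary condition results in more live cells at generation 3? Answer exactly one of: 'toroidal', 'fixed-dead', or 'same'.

Answer: toroidal

Derivation:
Under TOROIDAL boundary, generation 3:
*.*.*
.....
.....
.....
.....
**...
***.*
Population = 9

Under FIXED-DEAD boundary, generation 3:
.....
.....
.....
.....
.....
.....
.....
Population = 0

Comparison: toroidal=9, fixed-dead=0 -> toroidal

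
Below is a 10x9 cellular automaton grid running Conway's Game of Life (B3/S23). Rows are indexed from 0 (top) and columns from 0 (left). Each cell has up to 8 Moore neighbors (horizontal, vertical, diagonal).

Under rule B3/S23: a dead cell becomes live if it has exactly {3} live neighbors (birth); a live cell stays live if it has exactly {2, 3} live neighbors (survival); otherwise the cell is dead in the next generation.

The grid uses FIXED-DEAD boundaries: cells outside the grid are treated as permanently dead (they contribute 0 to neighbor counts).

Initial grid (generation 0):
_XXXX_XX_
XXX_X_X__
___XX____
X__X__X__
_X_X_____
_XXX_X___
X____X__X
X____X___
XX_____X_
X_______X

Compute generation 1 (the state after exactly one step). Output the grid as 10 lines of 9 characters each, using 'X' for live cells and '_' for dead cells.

Answer: X___X_XX_
X_____XX_
X___X____
___X_____
XX_X_____
XX_X_____
X_X__XX__
X_____X__
XX_______
XX_______

Derivation:
Simulating step by step:
Generation 0 (given above): 32 live cells
Generation 1: 26 live cells
(generation 1 grid is the final answer)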